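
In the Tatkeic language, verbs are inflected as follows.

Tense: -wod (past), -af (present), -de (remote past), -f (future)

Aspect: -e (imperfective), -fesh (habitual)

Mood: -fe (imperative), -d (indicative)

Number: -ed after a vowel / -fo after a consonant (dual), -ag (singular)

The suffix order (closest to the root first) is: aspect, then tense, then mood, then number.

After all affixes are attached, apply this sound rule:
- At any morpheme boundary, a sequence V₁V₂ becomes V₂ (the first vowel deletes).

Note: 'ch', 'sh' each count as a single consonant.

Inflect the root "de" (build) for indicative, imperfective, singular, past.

Attach aspect imperfective -e → dee.
Attach tense past -wod → deewod.
Attach mood indicative -d → deewodd.
Attach number singular -ag → deewoddag.
Apply vowel deletion: deewoddag → dewoddag.

dewoddag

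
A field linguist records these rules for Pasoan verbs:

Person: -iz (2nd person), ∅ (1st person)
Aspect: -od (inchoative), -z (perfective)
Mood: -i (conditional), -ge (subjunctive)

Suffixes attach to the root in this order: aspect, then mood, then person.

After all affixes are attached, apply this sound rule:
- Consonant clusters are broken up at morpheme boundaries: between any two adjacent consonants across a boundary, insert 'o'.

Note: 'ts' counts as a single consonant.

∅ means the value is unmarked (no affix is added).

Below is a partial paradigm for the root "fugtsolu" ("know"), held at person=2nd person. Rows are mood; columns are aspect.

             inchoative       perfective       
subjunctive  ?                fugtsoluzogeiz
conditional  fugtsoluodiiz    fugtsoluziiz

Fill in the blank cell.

Attach aspect inchoative -od → fugtsoluod.
Attach mood subjunctive -ge → fugtsoluodge.
Attach person 2nd person -iz → fugtsoluodgeiz.
Apply epenthesis: fugtsoluodgeiz → fugtsoluodogeiz.

fugtsoluodogeiz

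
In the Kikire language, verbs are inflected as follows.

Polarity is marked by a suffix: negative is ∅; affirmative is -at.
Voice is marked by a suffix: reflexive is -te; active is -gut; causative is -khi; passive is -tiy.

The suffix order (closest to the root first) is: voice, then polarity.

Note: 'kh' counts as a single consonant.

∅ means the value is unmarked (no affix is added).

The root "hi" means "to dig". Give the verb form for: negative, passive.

hitiy

Attach voice passive -tiy → hitiy.
polarity = negative: zero marking, form stays hitiy.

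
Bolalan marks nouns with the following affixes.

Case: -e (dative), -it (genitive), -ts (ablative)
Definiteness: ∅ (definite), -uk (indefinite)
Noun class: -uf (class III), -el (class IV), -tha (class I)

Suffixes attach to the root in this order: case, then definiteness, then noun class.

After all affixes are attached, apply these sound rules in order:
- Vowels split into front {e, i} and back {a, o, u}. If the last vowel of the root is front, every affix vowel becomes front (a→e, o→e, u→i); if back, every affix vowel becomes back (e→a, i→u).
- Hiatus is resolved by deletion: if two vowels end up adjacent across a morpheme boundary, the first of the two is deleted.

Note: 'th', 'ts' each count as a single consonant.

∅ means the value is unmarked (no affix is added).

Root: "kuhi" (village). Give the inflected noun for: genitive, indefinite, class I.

Attach case genitive -it → kuhiit.
Attach definiteness indefinite -uk → kuhiituk.
Attach noun class class I -tha → kuhiituktha.
Apply vowel harmony: kuhiituktha → kuhiitikthe.
Apply vowel deletion: kuhiitikthe → kuhitikthe.

kuhitikthe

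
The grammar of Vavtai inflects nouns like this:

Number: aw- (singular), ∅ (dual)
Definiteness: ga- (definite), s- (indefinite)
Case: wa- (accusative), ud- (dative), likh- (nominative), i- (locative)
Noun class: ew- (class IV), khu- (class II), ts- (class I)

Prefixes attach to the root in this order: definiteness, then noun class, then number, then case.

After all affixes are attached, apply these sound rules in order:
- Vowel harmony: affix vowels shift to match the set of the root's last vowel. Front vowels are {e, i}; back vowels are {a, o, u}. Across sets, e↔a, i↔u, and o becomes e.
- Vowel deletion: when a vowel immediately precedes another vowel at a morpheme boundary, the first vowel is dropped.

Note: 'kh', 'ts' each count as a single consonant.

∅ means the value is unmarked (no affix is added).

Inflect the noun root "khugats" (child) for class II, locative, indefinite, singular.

Attach definiteness indefinite s- → skhugats.
Attach noun class class II khu- → khuskhugats.
Attach number singular aw- → awkhuskhugats.
Attach case locative i- → iawkhuskhugats.
Apply vowel harmony: iawkhuskhugats → uawkhuskhugats.
Apply vowel deletion: uawkhuskhugats → awkhuskhugats.

awkhuskhugats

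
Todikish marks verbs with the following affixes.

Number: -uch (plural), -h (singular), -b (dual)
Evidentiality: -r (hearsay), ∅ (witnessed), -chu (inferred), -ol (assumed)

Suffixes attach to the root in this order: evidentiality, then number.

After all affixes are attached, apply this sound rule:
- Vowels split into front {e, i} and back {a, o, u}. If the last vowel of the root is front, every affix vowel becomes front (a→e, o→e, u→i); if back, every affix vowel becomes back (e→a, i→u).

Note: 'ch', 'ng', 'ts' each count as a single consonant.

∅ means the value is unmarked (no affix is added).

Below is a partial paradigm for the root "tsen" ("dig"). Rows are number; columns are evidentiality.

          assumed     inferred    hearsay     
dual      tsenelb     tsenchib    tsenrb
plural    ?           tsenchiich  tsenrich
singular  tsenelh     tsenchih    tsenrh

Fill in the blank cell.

Attach evidentiality assumed -ol → tsenol.
Attach number plural -uch → tsenoluch.
Apply vowel harmony: tsenoluch → tsenelich.

tsenelich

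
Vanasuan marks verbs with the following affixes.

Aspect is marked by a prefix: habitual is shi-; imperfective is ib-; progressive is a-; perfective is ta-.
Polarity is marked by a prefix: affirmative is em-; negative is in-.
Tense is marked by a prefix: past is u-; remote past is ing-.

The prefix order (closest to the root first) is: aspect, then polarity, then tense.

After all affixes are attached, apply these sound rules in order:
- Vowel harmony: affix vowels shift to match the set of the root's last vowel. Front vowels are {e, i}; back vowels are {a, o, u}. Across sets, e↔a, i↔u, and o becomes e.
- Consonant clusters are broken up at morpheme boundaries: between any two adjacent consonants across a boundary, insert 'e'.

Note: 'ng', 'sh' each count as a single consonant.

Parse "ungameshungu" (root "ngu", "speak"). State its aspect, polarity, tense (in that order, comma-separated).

Segment: ing-em-shi-ngu.
aspect: shi- → habitual.
polarity: em- → affirmative.
tense: ing- → remote past.

habitual, affirmative, remote past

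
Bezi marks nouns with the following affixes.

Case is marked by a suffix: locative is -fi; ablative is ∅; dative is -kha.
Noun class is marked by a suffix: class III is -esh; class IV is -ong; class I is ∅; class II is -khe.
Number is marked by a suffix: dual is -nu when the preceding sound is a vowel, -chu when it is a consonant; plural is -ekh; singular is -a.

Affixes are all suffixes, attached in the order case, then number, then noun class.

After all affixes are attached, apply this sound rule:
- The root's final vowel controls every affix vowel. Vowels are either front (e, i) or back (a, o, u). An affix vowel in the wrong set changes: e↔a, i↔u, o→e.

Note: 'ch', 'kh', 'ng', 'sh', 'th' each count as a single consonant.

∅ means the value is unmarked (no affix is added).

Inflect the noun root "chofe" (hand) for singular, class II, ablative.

chofeekhe

case = ablative: zero marking, form stays chofe.
Attach number singular -a → chofea.
Attach noun class class II -khe → chofeakhe.
Apply vowel harmony: chofeakhe → chofeekhe.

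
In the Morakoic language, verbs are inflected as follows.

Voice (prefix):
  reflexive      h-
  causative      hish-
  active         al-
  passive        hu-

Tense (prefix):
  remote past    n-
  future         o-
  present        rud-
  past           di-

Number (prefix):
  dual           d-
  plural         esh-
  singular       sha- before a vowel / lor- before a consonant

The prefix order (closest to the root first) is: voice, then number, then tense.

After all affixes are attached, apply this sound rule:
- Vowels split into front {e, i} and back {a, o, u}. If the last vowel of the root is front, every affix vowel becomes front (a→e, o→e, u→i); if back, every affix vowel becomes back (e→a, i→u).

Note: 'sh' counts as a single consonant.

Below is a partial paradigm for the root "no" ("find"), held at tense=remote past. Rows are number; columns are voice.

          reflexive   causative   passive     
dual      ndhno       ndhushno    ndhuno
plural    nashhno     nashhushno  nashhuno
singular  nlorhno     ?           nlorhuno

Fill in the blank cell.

nlorhushno

Attach voice causative hish- → hishno.
Attach number singular lor- (before consonant 'h') → lorhishno.
Attach tense remote past n- → nlorhishno.
Apply vowel harmony: nlorhishno → nlorhushno.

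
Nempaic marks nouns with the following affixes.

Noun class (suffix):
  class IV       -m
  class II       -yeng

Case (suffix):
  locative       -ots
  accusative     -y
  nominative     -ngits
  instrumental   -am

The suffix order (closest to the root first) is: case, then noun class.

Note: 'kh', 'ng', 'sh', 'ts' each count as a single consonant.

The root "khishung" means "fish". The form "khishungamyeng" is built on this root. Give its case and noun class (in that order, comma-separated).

Segment: khishung-am-yeng.
case: -am → instrumental.
noun class: -yeng → class II.

instrumental, class II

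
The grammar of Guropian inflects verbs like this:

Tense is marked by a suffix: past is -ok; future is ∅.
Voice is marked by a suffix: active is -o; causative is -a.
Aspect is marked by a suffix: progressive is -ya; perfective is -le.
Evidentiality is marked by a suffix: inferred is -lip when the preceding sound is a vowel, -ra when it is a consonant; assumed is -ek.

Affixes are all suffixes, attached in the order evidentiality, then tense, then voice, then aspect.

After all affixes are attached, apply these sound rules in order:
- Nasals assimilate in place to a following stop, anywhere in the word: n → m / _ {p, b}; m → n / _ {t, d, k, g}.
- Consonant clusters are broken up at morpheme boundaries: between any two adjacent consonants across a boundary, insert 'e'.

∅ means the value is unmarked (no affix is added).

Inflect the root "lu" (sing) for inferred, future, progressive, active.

lulipoya

Attach evidentiality inferred -lip (after vowel 'u') → lulip.
tense = future: zero marking, form stays lulip.
Attach voice active -o → lulipo.
Attach aspect progressive -ya → lulipoya.
Nasal assimilation: no change.
Epenthesis: no change.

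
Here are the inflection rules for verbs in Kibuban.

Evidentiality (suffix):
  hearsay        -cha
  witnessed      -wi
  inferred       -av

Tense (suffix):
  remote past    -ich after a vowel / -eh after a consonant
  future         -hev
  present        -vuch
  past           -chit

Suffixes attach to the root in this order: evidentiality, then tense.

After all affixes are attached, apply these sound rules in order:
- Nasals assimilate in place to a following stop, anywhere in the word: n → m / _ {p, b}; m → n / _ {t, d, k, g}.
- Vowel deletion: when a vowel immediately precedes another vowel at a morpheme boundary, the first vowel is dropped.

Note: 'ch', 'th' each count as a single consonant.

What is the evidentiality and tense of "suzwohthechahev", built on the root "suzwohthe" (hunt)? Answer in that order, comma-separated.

hearsay, future

Segment: suzwohthe-cha-hev.
evidentiality: -cha → hearsay.
tense: -hev → future.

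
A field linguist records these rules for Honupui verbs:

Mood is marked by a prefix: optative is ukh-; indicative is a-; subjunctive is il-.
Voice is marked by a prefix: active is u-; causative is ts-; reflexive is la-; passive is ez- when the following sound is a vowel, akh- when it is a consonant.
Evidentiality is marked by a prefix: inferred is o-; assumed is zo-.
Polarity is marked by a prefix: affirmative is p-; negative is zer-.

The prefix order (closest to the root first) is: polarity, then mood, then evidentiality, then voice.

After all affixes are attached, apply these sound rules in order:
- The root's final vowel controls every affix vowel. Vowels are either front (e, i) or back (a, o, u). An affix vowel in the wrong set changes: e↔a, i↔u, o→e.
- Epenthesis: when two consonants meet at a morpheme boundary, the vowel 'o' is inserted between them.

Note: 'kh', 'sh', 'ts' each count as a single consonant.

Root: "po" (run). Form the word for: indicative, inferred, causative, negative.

Attach polarity negative zer- → zerpo.
Attach mood indicative a- → azerpo.
Attach evidentiality inferred o- → oazerpo.
Attach voice causative ts- → tsoazerpo.
Apply vowel harmony: tsoazerpo → tsoazarpo.
Apply epenthesis: tsoazarpo → tsoazaropo.

tsoazaropo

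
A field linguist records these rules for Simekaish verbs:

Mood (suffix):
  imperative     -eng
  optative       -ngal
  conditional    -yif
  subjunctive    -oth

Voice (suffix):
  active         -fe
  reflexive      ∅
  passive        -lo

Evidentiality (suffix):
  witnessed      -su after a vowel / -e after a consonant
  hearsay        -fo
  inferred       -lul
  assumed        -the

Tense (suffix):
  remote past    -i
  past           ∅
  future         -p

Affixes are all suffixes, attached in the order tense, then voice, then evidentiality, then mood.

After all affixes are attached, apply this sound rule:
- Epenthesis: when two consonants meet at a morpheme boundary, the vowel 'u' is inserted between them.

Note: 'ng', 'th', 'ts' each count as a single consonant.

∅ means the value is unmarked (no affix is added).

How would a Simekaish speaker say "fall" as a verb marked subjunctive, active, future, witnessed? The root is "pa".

Attach tense future -p → pap.
Attach voice active -fe → papfe.
Attach evidentiality witnessed -su (after vowel 'e') → papfesu.
Attach mood subjunctive -oth → papfesuoth.
Apply epenthesis: papfesuoth → papufesuoth.

papufesuoth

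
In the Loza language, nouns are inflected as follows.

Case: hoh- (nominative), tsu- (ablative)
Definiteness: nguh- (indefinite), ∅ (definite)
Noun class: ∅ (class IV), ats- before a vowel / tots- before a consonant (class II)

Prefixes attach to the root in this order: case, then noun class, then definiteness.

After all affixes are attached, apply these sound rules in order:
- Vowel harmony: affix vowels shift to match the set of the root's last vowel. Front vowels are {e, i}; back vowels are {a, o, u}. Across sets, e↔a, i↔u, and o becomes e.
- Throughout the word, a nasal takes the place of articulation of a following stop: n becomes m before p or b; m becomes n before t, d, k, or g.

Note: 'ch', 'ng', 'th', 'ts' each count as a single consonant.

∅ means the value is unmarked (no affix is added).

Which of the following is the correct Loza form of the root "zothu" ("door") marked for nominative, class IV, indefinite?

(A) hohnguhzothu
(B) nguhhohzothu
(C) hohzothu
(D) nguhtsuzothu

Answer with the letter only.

Attach case nominative hoh- → hohzothu.
noun class = class IV: zero marking, form stays hohzothu.
Attach definiteness indefinite nguh- → nguhhohzothu.
Vowel harmony: no change.
Nasal assimilation: no change.
So the correct form is nguhhohzothu, option (B).
(C) hohzothu is wrong: it uses definite instead of indefinite for definiteness.
(A) hohnguhzothu is wrong: it has the affixes in the wrong order.
(D) nguhtsuzothu is wrong: it uses ablative instead of nominative for case.

B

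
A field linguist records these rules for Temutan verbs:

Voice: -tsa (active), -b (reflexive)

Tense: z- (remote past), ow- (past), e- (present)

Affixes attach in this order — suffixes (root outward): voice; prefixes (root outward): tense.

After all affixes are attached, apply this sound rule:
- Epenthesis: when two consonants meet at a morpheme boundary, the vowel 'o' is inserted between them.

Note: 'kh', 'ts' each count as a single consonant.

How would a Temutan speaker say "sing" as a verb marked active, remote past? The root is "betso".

zobetsotsa

Attach tense remote past z- → zbetso.
Attach voice active -tsa → zbetsotsa.
Apply epenthesis: zbetsotsa → zobetsotsa.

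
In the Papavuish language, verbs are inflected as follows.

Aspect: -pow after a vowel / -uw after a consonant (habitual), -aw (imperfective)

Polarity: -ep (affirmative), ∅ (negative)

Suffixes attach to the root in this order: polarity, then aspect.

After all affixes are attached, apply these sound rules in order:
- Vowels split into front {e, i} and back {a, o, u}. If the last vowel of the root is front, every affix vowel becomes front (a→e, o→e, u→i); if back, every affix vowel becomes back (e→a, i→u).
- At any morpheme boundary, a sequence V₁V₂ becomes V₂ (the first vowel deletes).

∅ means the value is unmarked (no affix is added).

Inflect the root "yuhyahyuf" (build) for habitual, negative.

polarity = negative: zero marking, form stays yuhyahyuf.
Attach aspect habitual -uw (after consonant 'f') → yuhyahyufuw.
Vowel harmony: no change.
Vowel deletion: no change.

yuhyahyufuw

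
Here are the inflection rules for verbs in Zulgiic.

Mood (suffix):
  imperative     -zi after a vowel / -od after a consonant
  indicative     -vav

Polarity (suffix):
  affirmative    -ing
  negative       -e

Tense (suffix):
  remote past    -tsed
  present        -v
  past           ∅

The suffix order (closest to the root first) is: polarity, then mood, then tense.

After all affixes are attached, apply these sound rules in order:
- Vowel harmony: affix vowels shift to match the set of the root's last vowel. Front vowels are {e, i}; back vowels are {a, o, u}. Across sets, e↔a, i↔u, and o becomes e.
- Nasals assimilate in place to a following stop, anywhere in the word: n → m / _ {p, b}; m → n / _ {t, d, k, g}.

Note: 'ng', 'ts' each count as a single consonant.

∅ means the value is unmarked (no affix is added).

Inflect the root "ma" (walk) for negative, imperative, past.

maazu

Attach polarity negative -e → mae.
Attach mood imperative -zi (after vowel 'e') → maezi.
tense = past: zero marking, form stays maezi.
Apply vowel harmony: maezi → maazu.
Nasal assimilation: no change.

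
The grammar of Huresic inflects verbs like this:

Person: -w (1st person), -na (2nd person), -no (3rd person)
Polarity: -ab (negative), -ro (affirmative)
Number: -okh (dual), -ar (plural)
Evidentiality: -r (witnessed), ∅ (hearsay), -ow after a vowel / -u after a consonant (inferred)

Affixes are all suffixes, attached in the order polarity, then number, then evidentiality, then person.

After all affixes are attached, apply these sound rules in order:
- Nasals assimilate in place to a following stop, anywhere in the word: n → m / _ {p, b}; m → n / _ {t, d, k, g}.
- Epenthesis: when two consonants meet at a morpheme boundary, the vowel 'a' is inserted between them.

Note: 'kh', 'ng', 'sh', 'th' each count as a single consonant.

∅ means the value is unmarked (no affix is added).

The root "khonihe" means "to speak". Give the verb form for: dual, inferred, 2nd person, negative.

khoniheabokhuna

Attach polarity negative -ab → khoniheab.
Attach number dual -okh → khoniheabokh.
Attach evidentiality inferred -u (after consonant 'kh') → khoniheabokhu.
Attach person 2nd person -na → khoniheabokhuna.
Nasal assimilation: no change.
Epenthesis: no change.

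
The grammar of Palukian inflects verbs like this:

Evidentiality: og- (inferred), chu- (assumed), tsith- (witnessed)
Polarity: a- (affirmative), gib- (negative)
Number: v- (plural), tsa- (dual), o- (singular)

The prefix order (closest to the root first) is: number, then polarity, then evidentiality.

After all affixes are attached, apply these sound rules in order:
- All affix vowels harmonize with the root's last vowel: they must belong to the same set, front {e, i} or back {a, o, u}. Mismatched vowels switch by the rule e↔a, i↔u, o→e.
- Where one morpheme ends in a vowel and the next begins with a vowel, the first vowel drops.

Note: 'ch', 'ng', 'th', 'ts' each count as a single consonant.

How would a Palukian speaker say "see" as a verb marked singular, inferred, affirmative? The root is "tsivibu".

ogotsivibu

Attach number singular o- → otsivibu.
Attach polarity affirmative a- → aotsivibu.
Attach evidentiality inferred og- → ogaotsivibu.
Vowel harmony: no change.
Apply vowel deletion: ogaotsivibu → ogotsivibu.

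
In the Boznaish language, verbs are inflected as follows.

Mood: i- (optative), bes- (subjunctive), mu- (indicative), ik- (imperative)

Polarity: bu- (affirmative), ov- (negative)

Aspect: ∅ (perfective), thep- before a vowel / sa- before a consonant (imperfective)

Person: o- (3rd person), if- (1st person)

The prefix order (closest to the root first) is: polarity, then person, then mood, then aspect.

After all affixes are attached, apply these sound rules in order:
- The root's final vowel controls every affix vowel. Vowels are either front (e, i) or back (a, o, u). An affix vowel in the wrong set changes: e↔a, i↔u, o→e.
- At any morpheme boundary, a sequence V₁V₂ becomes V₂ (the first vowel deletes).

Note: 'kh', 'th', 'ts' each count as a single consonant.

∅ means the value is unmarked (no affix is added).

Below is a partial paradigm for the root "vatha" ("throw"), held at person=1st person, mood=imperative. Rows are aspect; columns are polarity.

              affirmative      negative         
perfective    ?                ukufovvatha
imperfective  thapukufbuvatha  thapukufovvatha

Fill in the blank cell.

Attach polarity affirmative bu- → buvatha.
Attach person 1st person if- → ifbuvatha.
Attach mood imperative ik- → ikifbuvatha.
aspect = perfective: zero marking, form stays ikifbuvatha.
Apply vowel harmony: ikifbuvatha → ukufbuvatha.
Vowel deletion: no change.

ukufbuvatha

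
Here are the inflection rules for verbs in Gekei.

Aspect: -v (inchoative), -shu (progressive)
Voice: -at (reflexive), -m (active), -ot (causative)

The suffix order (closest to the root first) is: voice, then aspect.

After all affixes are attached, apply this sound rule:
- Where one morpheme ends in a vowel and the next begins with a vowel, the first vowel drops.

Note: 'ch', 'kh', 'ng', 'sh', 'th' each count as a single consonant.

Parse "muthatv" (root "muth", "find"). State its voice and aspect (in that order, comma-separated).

reflexive, inchoative

Segment: muth-at-v.
voice: -at → reflexive.
aspect: -v → inchoative.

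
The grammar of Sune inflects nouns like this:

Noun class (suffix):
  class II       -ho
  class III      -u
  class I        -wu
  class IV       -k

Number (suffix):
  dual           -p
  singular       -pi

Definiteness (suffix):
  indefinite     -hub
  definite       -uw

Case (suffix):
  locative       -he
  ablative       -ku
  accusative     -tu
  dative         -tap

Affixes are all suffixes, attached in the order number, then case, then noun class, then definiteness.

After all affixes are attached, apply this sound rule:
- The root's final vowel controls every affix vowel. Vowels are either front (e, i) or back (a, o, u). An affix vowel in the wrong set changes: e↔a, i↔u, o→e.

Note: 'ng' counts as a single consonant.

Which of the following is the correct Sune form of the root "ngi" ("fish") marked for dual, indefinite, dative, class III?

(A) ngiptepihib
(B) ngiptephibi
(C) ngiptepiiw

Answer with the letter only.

A

Attach number dual -p → ngip.
Attach case dative -tap → ngiptap.
Attach noun class class III -u → ngiptapu.
Attach definiteness indefinite -hub → ngiptapuhub.
Apply vowel harmony: ngiptapuhub → ngiptepihib.
So the correct form is ngiptepihib, option (A).
(C) ngiptepiiw is wrong: it uses definite instead of indefinite for definiteness.
(B) ngiptephibi is wrong: it has the affixes in the wrong order.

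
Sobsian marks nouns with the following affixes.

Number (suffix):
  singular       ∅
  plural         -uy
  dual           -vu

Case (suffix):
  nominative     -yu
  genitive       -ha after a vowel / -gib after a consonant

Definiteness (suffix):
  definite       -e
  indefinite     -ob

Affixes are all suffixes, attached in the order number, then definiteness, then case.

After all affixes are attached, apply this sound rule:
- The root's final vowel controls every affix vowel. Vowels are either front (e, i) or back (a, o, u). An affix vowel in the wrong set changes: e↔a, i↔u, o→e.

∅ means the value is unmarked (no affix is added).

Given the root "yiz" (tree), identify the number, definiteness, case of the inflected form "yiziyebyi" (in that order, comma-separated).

plural, indefinite, nominative

Segment: yiz-uy-ob-yu.
number: -uy → plural.
definiteness: -ob → indefinite.
case: -yu → nominative.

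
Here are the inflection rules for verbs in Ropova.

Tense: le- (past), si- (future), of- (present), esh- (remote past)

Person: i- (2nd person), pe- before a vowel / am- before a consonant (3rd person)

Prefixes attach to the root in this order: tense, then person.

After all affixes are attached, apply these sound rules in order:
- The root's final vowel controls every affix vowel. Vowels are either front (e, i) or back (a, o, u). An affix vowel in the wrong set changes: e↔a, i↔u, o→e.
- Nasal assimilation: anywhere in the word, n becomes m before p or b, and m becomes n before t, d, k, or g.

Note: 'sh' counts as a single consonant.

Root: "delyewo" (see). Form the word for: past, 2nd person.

uladelyewo

Attach tense past le- → ledelyewo.
Attach person 2nd person i- → iledelyewo.
Apply vowel harmony: iledelyewo → uladelyewo.
Nasal assimilation: no change.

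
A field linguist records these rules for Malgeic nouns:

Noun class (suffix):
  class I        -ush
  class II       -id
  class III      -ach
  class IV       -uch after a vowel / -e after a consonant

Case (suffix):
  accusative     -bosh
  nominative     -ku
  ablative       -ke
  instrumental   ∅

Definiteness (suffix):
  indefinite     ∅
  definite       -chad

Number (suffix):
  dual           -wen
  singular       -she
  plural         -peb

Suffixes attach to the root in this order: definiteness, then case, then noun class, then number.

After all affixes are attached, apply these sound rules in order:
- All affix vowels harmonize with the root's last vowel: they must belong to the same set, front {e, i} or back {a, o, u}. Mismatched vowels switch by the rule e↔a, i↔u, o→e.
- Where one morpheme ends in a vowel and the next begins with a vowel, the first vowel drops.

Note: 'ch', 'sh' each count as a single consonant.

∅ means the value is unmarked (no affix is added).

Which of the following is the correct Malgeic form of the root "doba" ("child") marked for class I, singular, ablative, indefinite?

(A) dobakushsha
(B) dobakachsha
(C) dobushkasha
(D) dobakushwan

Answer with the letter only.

A

definiteness = indefinite: zero marking, form stays doba.
Attach case ablative -ke → dobake.
Attach noun class class I -ush → dobakeush.
Attach number singular -she → dobakeushshe.
Apply vowel harmony: dobakeushshe → dobakaushsha.
Apply vowel deletion: dobakaushsha → dobakushsha.
So the correct form is dobakushsha, option (A).
(C) dobushkasha is wrong: it has the affixes in the wrong order.
(B) dobakachsha is wrong: it uses class III instead of class I for noun class.
(D) dobakushwan is wrong: it uses dual instead of singular for number.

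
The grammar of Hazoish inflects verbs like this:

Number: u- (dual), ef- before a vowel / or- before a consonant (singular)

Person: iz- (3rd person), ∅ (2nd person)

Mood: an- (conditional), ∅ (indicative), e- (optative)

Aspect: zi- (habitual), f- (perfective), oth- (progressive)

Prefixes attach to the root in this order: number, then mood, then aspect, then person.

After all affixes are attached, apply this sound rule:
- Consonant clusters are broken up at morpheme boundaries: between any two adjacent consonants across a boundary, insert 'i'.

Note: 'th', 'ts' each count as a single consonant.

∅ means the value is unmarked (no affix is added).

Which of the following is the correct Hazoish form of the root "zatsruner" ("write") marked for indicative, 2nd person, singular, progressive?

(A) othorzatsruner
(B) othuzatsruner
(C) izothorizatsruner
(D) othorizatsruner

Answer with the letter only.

Attach number singular or- (before consonant 'z') → orzatsruner.
mood = indicative: zero marking, form stays orzatsruner.
Attach aspect progressive oth- → othorzatsruner.
person = 2nd person: zero marking, form stays othorzatsruner.
Apply epenthesis: othorzatsruner → othorizatsruner.
So the correct form is othorizatsruner, option (D).
(A) othorzatsruner is wrong: it fails to apply the sound rule(s).
(C) izothorizatsruner is wrong: it uses 3rd person instead of 2nd person for person.
(B) othuzatsruner is wrong: it uses dual instead of singular for number.

D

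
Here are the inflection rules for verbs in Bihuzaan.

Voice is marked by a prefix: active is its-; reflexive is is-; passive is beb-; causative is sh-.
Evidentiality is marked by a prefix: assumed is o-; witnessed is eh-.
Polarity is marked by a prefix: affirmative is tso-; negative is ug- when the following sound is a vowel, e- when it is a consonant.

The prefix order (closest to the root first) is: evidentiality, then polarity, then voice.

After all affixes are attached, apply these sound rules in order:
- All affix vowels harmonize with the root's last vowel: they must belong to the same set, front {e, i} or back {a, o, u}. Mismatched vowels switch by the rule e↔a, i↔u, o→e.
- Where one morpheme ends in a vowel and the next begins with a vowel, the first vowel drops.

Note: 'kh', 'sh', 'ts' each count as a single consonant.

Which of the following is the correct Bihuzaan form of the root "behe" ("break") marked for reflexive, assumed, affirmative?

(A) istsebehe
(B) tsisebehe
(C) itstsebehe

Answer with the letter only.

A

Attach evidentiality assumed o- → obehe.
Attach polarity affirmative tso- → tsoobehe.
Attach voice reflexive is- → istsoobehe.
Apply vowel harmony: istsoobehe → istseebehe.
Apply vowel deletion: istseebehe → istsebehe.
So the correct form is istsebehe, option (A).
(B) tsisebehe is wrong: it has the affixes in the wrong order.
(C) itstsebehe is wrong: it uses active instead of reflexive for voice.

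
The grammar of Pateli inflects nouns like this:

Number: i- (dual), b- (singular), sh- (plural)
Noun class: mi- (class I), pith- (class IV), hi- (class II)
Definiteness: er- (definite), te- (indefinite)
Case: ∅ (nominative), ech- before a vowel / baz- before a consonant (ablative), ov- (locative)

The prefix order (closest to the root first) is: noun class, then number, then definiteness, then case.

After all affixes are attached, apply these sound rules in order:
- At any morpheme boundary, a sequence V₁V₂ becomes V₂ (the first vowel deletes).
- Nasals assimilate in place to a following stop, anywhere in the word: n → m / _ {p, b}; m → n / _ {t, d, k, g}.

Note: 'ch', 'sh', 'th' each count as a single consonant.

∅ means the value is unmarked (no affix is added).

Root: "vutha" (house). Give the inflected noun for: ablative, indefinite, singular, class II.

baztebhivutha

Attach noun class class II hi- → hivutha.
Attach number singular b- → bhivutha.
Attach definiteness indefinite te- → tebhivutha.
Attach case ablative baz- (before consonant 't') → baztebhivutha.
Vowel deletion: no change.
Nasal assimilation: no change.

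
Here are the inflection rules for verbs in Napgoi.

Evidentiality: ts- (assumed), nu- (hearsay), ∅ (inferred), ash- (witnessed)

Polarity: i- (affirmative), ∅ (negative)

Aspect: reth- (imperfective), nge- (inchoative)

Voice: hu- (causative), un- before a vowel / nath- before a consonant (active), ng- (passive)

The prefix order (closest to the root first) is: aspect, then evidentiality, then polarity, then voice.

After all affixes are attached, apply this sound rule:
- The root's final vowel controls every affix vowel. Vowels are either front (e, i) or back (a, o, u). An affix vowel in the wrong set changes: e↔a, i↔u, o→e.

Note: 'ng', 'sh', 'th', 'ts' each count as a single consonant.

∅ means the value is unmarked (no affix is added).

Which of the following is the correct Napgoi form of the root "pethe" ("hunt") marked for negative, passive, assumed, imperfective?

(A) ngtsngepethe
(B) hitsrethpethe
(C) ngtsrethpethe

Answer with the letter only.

C

Attach aspect imperfective reth- → rethpethe.
Attach evidentiality assumed ts- → tsrethpethe.
polarity = negative: zero marking, form stays tsrethpethe.
Attach voice passive ng- → ngtsrethpethe.
Vowel harmony: no change.
So the correct form is ngtsrethpethe, option (C).
(B) hitsrethpethe is wrong: it uses causative instead of passive for voice.
(A) ngtsngepethe is wrong: it uses inchoative instead of imperfective for aspect.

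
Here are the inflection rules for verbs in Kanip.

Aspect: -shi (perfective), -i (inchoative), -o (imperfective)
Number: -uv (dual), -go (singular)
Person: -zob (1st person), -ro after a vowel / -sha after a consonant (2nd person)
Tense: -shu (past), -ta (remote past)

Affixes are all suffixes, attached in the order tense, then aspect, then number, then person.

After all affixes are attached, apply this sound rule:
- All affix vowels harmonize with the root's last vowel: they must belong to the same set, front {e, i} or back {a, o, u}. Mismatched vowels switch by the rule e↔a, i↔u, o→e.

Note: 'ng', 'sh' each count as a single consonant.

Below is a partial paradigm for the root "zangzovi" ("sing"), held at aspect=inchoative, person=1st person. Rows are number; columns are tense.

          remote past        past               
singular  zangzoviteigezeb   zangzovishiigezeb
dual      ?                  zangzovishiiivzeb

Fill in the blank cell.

zangzoviteiivzeb

Attach tense remote past -ta → zangzovita.
Attach aspect inchoative -i → zangzovitai.
Attach number dual -uv → zangzovitaiuv.
Attach person 1st person -zob → zangzovitaiuvzob.
Apply vowel harmony: zangzovitaiuvzob → zangzoviteiivzeb.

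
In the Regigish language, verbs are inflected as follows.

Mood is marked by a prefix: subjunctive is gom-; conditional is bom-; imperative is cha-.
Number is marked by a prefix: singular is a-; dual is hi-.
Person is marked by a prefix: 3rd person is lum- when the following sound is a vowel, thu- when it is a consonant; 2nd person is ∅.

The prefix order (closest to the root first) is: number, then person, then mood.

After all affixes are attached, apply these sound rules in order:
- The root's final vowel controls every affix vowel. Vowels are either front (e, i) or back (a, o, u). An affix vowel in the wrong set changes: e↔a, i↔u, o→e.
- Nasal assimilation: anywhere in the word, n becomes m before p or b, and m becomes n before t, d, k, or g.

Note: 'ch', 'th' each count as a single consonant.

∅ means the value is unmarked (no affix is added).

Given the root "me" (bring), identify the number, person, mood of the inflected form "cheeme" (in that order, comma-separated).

singular, 2nd person, imperative

Segment: cha-a-me.
number: a- → singular.
person: ∅ → 2nd person.
mood: cha- → imperative.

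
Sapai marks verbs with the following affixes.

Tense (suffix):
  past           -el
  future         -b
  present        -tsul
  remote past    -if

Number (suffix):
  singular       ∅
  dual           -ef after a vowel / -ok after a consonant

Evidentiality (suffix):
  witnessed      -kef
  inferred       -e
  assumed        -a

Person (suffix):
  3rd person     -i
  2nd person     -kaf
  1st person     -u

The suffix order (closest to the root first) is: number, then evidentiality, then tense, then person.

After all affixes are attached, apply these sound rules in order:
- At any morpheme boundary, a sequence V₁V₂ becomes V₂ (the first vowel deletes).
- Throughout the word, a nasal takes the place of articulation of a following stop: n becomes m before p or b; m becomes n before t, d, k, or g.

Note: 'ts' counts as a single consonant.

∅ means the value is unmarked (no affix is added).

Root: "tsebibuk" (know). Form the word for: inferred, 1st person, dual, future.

Attach number dual -ok (after consonant 'k') → tsebibukok.
Attach evidentiality inferred -e → tsebibukoke.
Attach tense future -b → tsebibukokeb.
Attach person 1st person -u → tsebibukokebu.
Vowel deletion: no change.
Nasal assimilation: no change.

tsebibukokebu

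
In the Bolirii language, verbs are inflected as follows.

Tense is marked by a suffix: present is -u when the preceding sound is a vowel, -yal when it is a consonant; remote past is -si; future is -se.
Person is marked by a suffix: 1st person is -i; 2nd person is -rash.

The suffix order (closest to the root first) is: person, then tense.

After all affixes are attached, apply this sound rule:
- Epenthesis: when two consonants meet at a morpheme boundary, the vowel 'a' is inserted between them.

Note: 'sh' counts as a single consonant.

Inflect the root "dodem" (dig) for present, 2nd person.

dodemarashayal

Attach person 2nd person -rash → dodemrash.
Attach tense present -yal (after consonant 'sh') → dodemrashyal.
Apply epenthesis: dodemrashyal → dodemarashayal.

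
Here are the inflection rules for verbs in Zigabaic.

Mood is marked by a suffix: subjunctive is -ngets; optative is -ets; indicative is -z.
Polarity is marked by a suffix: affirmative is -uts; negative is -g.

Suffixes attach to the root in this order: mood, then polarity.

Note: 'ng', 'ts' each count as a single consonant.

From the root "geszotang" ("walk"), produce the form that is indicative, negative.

Attach mood indicative -z → geszotangz.
Attach polarity negative -g → geszotangzg.

geszotangzg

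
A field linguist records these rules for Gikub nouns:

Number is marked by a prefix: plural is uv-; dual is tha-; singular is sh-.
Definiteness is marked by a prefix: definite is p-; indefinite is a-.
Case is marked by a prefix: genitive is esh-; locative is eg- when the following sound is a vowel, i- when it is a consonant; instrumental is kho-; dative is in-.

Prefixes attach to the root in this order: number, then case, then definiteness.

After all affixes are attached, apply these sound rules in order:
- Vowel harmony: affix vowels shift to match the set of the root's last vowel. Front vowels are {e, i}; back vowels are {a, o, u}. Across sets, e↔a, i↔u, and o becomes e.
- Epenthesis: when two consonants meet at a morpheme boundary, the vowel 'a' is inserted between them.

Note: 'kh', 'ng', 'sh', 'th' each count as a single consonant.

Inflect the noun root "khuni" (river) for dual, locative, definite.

pithekhuni

Attach number dual tha- → thakhuni.
Attach case locative i- (before consonant 'th') → ithakhuni.
Attach definiteness definite p- → pithakhuni.
Apply vowel harmony: pithakhuni → pithekhuni.
Epenthesis: no change.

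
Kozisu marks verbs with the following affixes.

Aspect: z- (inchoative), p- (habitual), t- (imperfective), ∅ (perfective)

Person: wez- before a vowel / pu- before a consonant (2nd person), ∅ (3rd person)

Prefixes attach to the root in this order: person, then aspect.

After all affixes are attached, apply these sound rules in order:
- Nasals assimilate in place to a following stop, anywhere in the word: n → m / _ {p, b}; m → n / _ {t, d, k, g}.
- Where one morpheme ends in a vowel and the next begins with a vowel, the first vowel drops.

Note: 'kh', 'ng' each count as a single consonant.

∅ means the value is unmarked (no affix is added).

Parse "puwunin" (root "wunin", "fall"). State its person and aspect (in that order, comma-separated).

Segment: pu-wunin.
person: wez/pu- → 2nd person.
aspect: ∅ → perfective.

2nd person, perfective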